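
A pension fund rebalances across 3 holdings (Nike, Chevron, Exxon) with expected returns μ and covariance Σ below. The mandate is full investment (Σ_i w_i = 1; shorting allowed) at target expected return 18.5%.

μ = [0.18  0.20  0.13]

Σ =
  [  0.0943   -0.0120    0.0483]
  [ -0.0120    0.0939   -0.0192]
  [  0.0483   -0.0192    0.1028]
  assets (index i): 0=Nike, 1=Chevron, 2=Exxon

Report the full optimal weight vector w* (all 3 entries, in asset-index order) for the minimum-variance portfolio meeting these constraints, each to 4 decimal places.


0.3841  0.5113  0.1045

p=Σ⁻¹μ = [1.7665  2.5416  0.9093]
q=Σ⁻¹𝟙 = [7.9613  13.4031  8.4903]
a=μᵀp=0.944499  b=𝟙ᵀp=5.217403  c=𝟙ᵀq=29.854768  D=ac−b²=0.976499
λ₁=(c·0.185−b)/D = (29.854768·0.185−5.217403)/0.976499 = 0.313087
λ₂=(a−b·0.185)/D = (0.944499−5.217403·0.185)/0.976499 = -0.021219
w* = 0.313087·p + -0.021219·q:
  w_0 = 0.313087·1.7665 + -0.021219·7.9613 = 0.3841  (Nike)
  w_1 = 0.313087·2.5416 + -0.021219·13.4031 = 0.5113  (Chevron)
  w_2 = 0.313087·0.9093 + -0.021219·8.4903 = 0.1045  (Exxon)
Σw_i=1.0000  μᵀw=0.1850
σ²=wᵀΣw=λ₁·μ_p+λ₂ = 0.313087·0.185 + -0.021219 = 0.036702 ≈ 0.0367


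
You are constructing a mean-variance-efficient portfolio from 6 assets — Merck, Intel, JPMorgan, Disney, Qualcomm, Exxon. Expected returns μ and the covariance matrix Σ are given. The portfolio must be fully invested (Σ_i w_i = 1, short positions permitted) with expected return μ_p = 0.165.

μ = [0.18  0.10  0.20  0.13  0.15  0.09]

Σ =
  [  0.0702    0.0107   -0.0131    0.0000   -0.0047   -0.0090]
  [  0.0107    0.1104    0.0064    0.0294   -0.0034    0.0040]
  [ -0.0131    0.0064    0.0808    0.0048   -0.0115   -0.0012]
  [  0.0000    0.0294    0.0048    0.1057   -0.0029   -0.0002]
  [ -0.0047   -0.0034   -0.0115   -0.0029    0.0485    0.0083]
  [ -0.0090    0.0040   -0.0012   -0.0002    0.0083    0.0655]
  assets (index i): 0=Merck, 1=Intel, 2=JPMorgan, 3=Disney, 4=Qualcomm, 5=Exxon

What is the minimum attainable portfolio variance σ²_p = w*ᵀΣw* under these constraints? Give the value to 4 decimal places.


u=Σ⁻¹μ = [3.6789  0.1096  3.6046  1.1519  4.1379  1.4181]
v=Σ⁻¹𝟙 = [20.7554  4.0042  18.7567  8.2171  25.2755  15.0404]
a=μᵀu=2.292132  b=𝟙ᵀu=14.100916  c=𝟙ᵀv=92.049313  D=ac−b²=12.153365
λ₁=(c·0.165−b)/D = (92.049313·0.165−14.100916)/12.153365 = 0.089458
λ₂=(a−b·0.165)/D = (2.292132−14.100916·0.165)/12.153365 = -0.002840
w* = 0.089458·u + -0.002840·v:
  w_0 = 0.089458·3.6789 + -0.002840·20.7554 = 0.2702  (Merck)
  w_1 = 0.089458·0.1096 + -0.002840·4.0042 = -0.0016  (Intel)
  w_2 = 0.089458·3.6046 + -0.002840·18.7567 = 0.2692  (JPMorgan)
  w_3 = 0.089458·1.1519 + -0.002840·8.2171 = 0.0797  (Disney)
  w_4 = 0.089458·4.1379 + -0.002840·25.2755 = 0.2984  (Qualcomm)
  w_5 = 0.089458·1.4181 + -0.002840·15.0404 = 0.0841  (Exxon)
Σw_i=1.0000  μᵀw=0.1650
σ²=wᵀΣw=λ₁·μ_p+λ₂ = 0.089458·0.165 + -0.002840 = 0.011920 ≈ 0.0119

0.0119


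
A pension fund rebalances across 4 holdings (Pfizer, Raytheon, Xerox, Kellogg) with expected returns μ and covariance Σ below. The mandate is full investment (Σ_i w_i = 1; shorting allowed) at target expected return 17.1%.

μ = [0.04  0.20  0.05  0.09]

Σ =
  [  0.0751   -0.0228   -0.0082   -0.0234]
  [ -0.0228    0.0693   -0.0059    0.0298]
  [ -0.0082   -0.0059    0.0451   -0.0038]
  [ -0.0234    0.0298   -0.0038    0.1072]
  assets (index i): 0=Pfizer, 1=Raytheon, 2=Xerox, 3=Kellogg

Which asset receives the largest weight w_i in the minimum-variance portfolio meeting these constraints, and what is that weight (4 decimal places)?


x=Σ⁻¹μ = [1.9274  3.5374  1.9510  0.3461]
y=Σ⁻¹𝟙 = [26.3106  21.2893  30.6044  10.2383]
a=μᵀx=0.913279  b=𝟙ᵀx=7.761949  c=𝟙ᵀy=88.442619  D=ac−b²=20.524947
λ₁=(c·0.171−b)/D = (88.442619·0.171−7.761949)/20.524947 = 0.358673
λ₂=(a−b·0.171)/D = (0.913279−7.761949·0.171)/20.524947 = -0.020171
w* = 0.358673·x + -0.020171·y:
  w_0 = 0.358673·1.9274 + -0.020171·26.3106 = 0.1606  (Pfizer)
  w_1 = 0.358673·3.5374 + -0.020171·21.2893 = 0.8393  (Raytheon)
  w_2 = 0.358673·1.9510 + -0.020171·30.6044 = 0.0824  (Xerox)
  w_3 = 0.358673·0.3461 + -0.020171·10.2383 = -0.0824  (Kellogg)
Σw_i=1.0000  μᵀw=0.1710
σ²=wᵀΣw=λ₁·μ_p+λ₂ = 0.358673·0.171 + -0.020171 = 0.041162 ≈ 0.0412

Raytheon (0.8393)


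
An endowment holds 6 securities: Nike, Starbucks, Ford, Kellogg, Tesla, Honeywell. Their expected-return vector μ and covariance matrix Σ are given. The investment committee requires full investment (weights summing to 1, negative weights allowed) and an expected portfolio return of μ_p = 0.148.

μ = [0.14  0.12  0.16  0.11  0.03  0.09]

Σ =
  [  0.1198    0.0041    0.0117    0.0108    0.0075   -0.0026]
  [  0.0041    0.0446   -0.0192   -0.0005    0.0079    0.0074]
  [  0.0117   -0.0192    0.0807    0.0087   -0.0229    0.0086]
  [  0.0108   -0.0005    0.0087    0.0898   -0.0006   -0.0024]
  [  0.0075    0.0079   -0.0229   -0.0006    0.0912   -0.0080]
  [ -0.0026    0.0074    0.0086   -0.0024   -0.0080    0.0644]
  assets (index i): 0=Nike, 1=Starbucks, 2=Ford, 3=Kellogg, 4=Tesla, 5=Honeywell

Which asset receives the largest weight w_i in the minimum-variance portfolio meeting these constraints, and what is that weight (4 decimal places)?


g=Σ⁻¹μ = [0.6643  3.5715  2.7622  0.9228  0.7322  0.7704]
h=Σ⁻¹𝟙 = [4.0378  26.1012  19.8237  9.2975  14.4800  12.1898]
a=μᵀg=1.156350  b=𝟙ᵀg=9.423431  c=𝟙ᵀh=85.929966  D=ac−b²=10.564047
λ₁=(c·0.148−b)/D = (85.929966·0.148−9.423431)/10.564047 = 0.311832
λ₂=(a−b·0.148)/D = (1.156350−9.423431·0.148)/10.564047 = -0.022559
w* = 0.311832·g + -0.022559·h:
  w_0 = 0.311832·0.6643 + -0.022559·4.0378 = 0.1161  (Nike)
  w_1 = 0.311832·3.5715 + -0.022559·26.1012 = 0.5249  (Starbucks)
  w_2 = 0.311832·2.7622 + -0.022559·19.8237 = 0.4141  (Ford)
  w_3 = 0.311832·0.9228 + -0.022559·9.2975 = 0.0780  (Kellogg)
  w_4 = 0.311832·0.7322 + -0.022559·14.4800 = -0.0983  (Tesla)
  w_5 = 0.311832·0.7704 + -0.022559·12.1898 = -0.0348  (Honeywell)
Σw_i=1.0000  μᵀw=0.1480
σ²=wᵀΣw=λ₁·μ_p+λ₂ = 0.311832·0.148 + -0.022559 = 0.023592 ≈ 0.0236

Starbucks (0.5249)


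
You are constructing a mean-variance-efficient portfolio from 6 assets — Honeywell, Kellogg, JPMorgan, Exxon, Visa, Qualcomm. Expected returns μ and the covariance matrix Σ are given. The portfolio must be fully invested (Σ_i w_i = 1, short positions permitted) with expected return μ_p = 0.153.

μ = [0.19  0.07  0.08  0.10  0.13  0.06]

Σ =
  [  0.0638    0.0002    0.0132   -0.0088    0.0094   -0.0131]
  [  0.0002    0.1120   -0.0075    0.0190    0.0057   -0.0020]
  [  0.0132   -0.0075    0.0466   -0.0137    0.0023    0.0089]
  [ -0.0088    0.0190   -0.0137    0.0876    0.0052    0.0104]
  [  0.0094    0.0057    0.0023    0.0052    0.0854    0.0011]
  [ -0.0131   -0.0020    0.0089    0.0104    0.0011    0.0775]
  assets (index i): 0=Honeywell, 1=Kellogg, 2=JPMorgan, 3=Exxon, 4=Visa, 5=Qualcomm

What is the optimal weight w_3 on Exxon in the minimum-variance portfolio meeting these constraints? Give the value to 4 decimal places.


0.1749

g=Σ⁻¹μ = [2.9794  0.4298  1.1006  1.3431  1.0417  0.9675]
h=Σ⁻¹𝟙 = [14.4469  7.9111  19.6775  12.3772  8.1595  11.5129]
a=μᵀg=1.012005  b=𝟙ᵀg=7.862116  c=𝟙ᵀh=74.085043  D=ac−b²=13.161579
λ₁=(c·0.153−b)/D = (74.085043·0.153−7.862116)/13.161579 = 0.263866
λ₂=(a−b·0.153)/D = (1.012005−7.862116·0.153)/13.161579 = -0.014504
w* = 0.263866·g + -0.014504·h:
  w_0 = 0.263866·2.9794 + -0.014504·14.4469 = 0.5766  (Honeywell)
  w_1 = 0.263866·0.4298 + -0.014504·7.9111 = -0.0013  (Kellogg)
  w_2 = 0.263866·1.1006 + -0.014504·19.6775 = 0.0050  (JPMorgan)
  w_3 = 0.263866·1.3431 + -0.014504·12.3772 = 0.1749  (Exxon)
  w_4 = 0.263866·1.0417 + -0.014504·8.1595 = 0.1565  (Visa)
  w_5 = 0.263866·0.9675 + -0.014504·11.5129 = 0.0883  (Qualcomm)
Σw_i=1.0000  μᵀw=0.1530
σ²=wᵀΣw=λ₁·μ_p+λ₂ = 0.263866·0.153 + -0.014504 = 0.025867 ≈ 0.0259


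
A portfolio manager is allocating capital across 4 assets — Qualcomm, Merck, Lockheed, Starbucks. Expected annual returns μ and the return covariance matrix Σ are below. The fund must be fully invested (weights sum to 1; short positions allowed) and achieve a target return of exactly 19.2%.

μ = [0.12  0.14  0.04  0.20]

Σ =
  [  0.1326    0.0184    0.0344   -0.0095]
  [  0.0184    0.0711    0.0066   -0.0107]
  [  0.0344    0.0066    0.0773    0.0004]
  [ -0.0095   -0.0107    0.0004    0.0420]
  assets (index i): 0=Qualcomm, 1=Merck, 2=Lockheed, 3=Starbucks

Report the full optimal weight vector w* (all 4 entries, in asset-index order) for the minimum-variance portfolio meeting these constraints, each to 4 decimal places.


0.1260  0.2914  -0.1223  0.7049

x=Σ⁻¹μ = [0.9975  2.5769  -0.1757  5.6457]
y=Σ⁻¹𝟙 = [4.9770  16.2884  9.1810  28.9975]
a=μᵀx=1.602565  b=𝟙ᵀx=9.044341  c=𝟙ᵀy=59.443786  D=ac−b²=13.462407
λ₁=(c·0.192−b)/D = (59.443786·0.192−9.044341)/13.462407 = 0.175962
λ₂=(a−b·0.192)/D = (1.602565−9.044341·0.192)/13.462407 = -0.009950
w* = 0.175962·x + -0.009950·y:
  w_0 = 0.175962·0.9975 + -0.009950·4.9770 = 0.1260  (Qualcomm)
  w_1 = 0.175962·2.5769 + -0.009950·16.2884 = 0.2914  (Merck)
  w_2 = 0.175962·-0.1757 + -0.009950·9.1810 = -0.1223  (Lockheed)
  w_3 = 0.175962·5.6457 + -0.009950·28.9975 = 0.7049  (Starbucks)
Σw_i=1.0000  μᵀw=0.1920
σ²=wᵀΣw=λ₁·μ_p+λ₂ = 0.175962·0.192 + -0.009950 = 0.023835 ≈ 0.0238


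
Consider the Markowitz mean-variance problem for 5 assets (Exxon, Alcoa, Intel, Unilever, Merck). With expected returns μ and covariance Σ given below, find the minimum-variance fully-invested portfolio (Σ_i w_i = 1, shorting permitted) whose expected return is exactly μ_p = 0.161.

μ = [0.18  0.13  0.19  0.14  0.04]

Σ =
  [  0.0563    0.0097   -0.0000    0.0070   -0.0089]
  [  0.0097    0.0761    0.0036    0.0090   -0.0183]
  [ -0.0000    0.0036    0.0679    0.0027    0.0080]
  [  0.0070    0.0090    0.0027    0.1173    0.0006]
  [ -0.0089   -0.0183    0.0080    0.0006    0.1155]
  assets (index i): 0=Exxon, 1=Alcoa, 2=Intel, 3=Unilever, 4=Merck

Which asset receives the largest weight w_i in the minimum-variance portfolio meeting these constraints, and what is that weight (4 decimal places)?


g=Σ⁻¹μ = [2.9687  1.2450  2.6291  0.8573  0.5858]
h=Σ⁻¹𝟙 = [16.5977  12.3370  12.5302  6.2435  10.9913]
a=μᵀg=1.339196  b=𝟙ᵀg=8.285861  c=𝟙ᵀh=58.699628  D=ac−b²=9.954801
λ₁=(c·0.161−b)/D = (58.699628·0.161−8.285861)/9.954801 = 0.117007
λ₂=(a−b·0.161)/D = (1.339196−8.285861·0.161)/9.954801 = 0.000520
w* = 0.117007·g + 0.000520·h:
  w_0 = 0.117007·2.9687 + 0.000520·16.5977 = 0.3560  (Exxon)
  w_1 = 0.117007·1.2450 + 0.000520·12.3370 = 0.1521  (Alcoa)
  w_2 = 0.117007·2.6291 + 0.000520·12.5302 = 0.3141  (Intel)
  w_3 = 0.117007·0.8573 + 0.000520·6.2435 = 0.1036  (Unilever)
  w_4 = 0.117007·0.5858 + 0.000520·10.9913 = 0.0743  (Merck)
Σw_i=1.0000  μᵀw=0.1610
σ²=wᵀΣw=λ₁·μ_p+λ₂ = 0.117007·0.161 + 0.000520 = 0.019358 ≈ 0.0194

Exxon (0.3560)


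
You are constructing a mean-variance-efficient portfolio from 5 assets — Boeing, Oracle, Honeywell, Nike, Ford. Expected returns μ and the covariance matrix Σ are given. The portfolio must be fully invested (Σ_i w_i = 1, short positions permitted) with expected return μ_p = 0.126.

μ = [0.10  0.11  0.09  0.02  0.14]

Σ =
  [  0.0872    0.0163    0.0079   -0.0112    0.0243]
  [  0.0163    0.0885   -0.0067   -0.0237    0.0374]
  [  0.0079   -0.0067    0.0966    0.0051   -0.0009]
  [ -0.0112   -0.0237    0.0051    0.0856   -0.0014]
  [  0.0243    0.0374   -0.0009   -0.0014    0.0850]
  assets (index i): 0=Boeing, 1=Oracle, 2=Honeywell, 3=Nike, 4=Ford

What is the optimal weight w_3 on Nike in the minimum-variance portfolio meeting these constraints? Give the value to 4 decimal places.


p=Σ⁻¹μ = [0.6636  0.8686  0.9202  0.5240  1.0935]
q=Σ⁻¹𝟙 = [9.1513  13.0265  9.6992  15.9702  3.7826]
a=μᵀp=0.408298  b=𝟙ᵀp=4.069936  c=𝟙ᵀq=51.629778  D=ac−b²=4.515941
λ₁=(c·0.126−b)/D = (51.629778·0.126−4.069936)/4.515941 = 0.539293
λ₂=(a−b·0.126)/D = (0.408298−4.069936·0.126)/4.515941 = -0.023143
w* = 0.539293·p + -0.023143·q:
  w_0 = 0.539293·0.6636 + -0.023143·9.1513 = 0.1461  (Boeing)
  w_1 = 0.539293·0.8686 + -0.023143·13.0265 = 0.1669  (Oracle)
  w_2 = 0.539293·0.9202 + -0.023143·9.6992 = 0.2718  (Honeywell)
  w_3 = 0.539293·0.5240 + -0.023143·15.9702 = -0.0870  (Nike)
  w_4 = 0.539293·1.0935 + -0.023143·3.7826 = 0.5022  (Ford)
Σw_i=1.0000  μᵀw=0.1260
σ²=wᵀΣw=λ₁·μ_p+λ₂ = 0.539293·0.126 + -0.023143 = 0.044808 ≈ 0.0448

-0.0870


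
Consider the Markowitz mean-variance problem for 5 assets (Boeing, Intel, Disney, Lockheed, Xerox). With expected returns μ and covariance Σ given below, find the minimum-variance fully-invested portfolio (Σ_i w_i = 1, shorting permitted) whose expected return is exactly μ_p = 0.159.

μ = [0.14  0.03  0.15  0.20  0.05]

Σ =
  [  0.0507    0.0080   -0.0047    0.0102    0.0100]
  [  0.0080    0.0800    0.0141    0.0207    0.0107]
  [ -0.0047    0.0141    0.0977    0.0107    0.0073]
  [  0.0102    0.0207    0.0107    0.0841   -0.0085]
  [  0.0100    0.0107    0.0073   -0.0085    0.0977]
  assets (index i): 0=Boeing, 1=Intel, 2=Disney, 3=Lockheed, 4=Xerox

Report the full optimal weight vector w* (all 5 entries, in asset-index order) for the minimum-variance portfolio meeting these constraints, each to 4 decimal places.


0.4110  -0.0592  0.2393  0.3127  0.0962

p=Σ⁻¹μ = [2.5136  -0.7403  1.5021  2.1054  0.4065]
q=Σ⁻¹𝟙 = [16.3567  6.1852  8.6507  8.0864  7.9410]
a=μᵀp=0.996430  b=𝟙ᵀp=5.787424  c=𝟙ᵀq=47.219966  D=ac−b²=13.557119
λ₁=(c·0.159−b)/D = (47.219966·0.159−5.787424)/13.557119 = 0.126911
λ₂=(a−b·0.159)/D = (0.996430−5.787424·0.159)/13.557119 = 0.005623
w* = 0.126911·p + 0.005623·q:
  w_0 = 0.126911·2.5136 + 0.005623·16.3567 = 0.4110  (Boeing)
  w_1 = 0.126911·-0.7403 + 0.005623·6.1852 = -0.0592  (Intel)
  w_2 = 0.126911·1.5021 + 0.005623·8.6507 = 0.2393  (Disney)
  w_3 = 0.126911·2.1054 + 0.005623·8.0864 = 0.3127  (Lockheed)
  w_4 = 0.126911·0.4065 + 0.005623·7.9410 = 0.0962  (Xerox)
Σw_i=1.0000  μᵀw=0.1590
σ²=wᵀΣw=λ₁·μ_p+λ₂ = 0.126911·0.159 + 0.005623 = 0.025802 ≈ 0.0258


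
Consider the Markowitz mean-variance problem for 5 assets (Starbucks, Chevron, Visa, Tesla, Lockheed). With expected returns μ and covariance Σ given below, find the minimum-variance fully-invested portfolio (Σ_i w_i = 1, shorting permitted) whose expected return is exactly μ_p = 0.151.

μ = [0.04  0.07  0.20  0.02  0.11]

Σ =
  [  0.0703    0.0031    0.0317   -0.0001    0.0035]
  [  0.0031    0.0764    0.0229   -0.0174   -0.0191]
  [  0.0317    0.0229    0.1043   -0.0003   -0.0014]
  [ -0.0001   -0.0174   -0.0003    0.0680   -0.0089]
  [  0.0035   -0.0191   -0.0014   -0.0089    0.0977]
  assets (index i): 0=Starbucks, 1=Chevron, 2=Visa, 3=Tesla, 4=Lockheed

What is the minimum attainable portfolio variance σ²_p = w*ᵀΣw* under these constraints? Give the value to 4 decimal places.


0.0394

x=Σ⁻¹μ = [-0.3769  0.8881  1.8580  0.7128  1.4046]
y=Σ⁻¹𝟙 = [11.7897  21.1900  1.6308  22.2474  16.0056]
a=μᵀx=0.587454  b=𝟙ᵀx=4.486627  c=𝟙ᵀy=72.863669  D=ac−b²=22.674236
λ₁=(c·0.151−b)/D = (72.863669·0.151−4.486627)/22.674236 = 0.287365
λ₂=(a−b·0.151)/D = (0.587454−4.486627·0.151)/22.674236 = -0.003970
w* = 0.287365·x + -0.003970·y:
  w_0 = 0.287365·-0.3769 + -0.003970·11.7897 = -0.1551  (Starbucks)
  w_1 = 0.287365·0.8881 + -0.003970·21.1900 = 0.1711  (Chevron)
  w_2 = 0.287365·1.8580 + -0.003970·1.6308 = 0.5275  (Visa)
  w_3 = 0.287365·0.7128 + -0.003970·22.2474 = 0.1165  (Tesla)
  w_4 = 0.287365·1.4046 + -0.003970·16.0056 = 0.3401  (Lockheed)
Σw_i=1.0000  μᵀw=0.1510
σ²=wᵀΣw=λ₁·μ_p+λ₂ = 0.287365·0.151 + -0.003970 = 0.039422 ≈ 0.0394


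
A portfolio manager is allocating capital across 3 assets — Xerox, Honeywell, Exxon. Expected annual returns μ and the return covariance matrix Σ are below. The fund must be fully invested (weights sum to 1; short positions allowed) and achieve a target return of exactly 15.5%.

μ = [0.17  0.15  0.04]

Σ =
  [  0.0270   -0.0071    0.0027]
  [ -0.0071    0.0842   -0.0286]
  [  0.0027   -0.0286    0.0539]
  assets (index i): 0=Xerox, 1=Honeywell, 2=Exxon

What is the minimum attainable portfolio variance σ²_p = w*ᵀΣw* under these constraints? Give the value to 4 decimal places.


0.0146

p=Σ⁻¹μ = [6.8962  3.0469  2.0134]
q=Σ⁻¹𝟙 = [40.7426  25.5201  30.0533]
a=μᵀp=1.709911  b=𝟙ᵀp=11.956387  c=𝟙ᵀq=96.315965  D=ac−b²=21.736575
λ₁=(c·0.155−b)/D = (96.315965·0.155−11.956387)/21.736575 = 0.136755
λ₂=(a−b·0.155)/D = (1.709911−11.956387·0.155)/21.736575 = -0.006594
w* = 0.136755·p + -0.006594·q:
  w_0 = 0.136755·6.8962 + -0.006594·40.7426 = 0.6744  (Xerox)
  w_1 = 0.136755·3.0469 + -0.006594·25.5201 = 0.2484  (Honeywell)
  w_2 = 0.136755·2.0134 + -0.006594·30.0533 = 0.0772  (Exxon)
Σw_i=1.0000  μᵀw=0.1550
σ²=wᵀΣw=λ₁·μ_p+λ₂ = 0.136755·0.155 + -0.006594 = 0.014603 ≈ 0.0146


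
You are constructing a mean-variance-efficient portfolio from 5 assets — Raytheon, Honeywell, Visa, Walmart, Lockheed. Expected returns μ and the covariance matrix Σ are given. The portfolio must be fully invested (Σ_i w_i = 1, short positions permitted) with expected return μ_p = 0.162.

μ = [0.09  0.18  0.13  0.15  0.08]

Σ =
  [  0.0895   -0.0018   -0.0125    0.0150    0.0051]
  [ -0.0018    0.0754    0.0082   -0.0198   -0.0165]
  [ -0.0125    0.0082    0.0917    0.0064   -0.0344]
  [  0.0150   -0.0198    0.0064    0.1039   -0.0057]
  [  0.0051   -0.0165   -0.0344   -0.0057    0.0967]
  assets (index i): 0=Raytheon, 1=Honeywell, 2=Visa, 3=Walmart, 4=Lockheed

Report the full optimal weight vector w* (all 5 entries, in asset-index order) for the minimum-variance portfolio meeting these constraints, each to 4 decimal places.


g=Σ⁻¹μ = [0.8953  3.1661  1.9163  1.9158  2.1149]
h=Σ⁻¹𝟙 = [10.8808  19.0622  17.3212  11.7097  19.8721]
a=μᵀg=1.356163  b=𝟙ᵀg=10.008455  c=𝟙ᵀh=78.846059  D=ac−b²=6.758960
λ₁=(c·0.162−b)/D = (78.846059·0.162−10.008455)/6.758960 = 0.409028
λ₂=(a−b·0.162)/D = (1.356163−10.008455·0.162)/6.758960 = -0.039238
w* = 0.409028·g + -0.039238·h:
  w_0 = 0.409028·0.8953 + -0.039238·10.8808 = -0.0607  (Raytheon)
  w_1 = 0.409028·3.1661 + -0.039238·19.0622 = 0.5471  (Honeywell)
  w_2 = 0.409028·1.9163 + -0.039238·17.3212 = 0.1042  (Visa)
  w_3 = 0.409028·1.9158 + -0.039238·11.7097 = 0.3242  (Walmart)
  w_4 = 0.409028·2.1149 + -0.039238·19.8721 = 0.0853  (Lockheed)
Σw_i=1.0000  μᵀw=0.1620
σ²=wᵀΣw=λ₁·μ_p+λ₂ = 0.409028·0.162 + -0.039238 = 0.027025 ≈ 0.0270

-0.0607  0.5471  0.1042  0.3242  0.0853


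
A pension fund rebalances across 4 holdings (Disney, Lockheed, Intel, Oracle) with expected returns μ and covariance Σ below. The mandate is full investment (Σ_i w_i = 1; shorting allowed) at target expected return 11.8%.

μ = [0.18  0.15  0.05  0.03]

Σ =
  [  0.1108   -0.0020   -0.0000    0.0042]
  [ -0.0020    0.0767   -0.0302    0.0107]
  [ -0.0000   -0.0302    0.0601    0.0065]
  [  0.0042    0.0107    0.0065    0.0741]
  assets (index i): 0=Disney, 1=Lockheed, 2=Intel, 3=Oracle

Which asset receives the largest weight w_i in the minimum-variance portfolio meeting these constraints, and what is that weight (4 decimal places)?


u=Σ⁻¹μ = [1.6907  2.9758  2.3628  -0.3279]
v=Σ⁻¹𝟙 = [9.1676  23.0766  27.4523  7.2353]
a=μᵀu=0.858998  b=𝟙ᵀu=6.701330  c=𝟙ᵀv=66.931816  D=ac−b²=12.586444
λ₁=(c·0.118−b)/D = (66.931816·0.118−6.701330)/12.586444 = 0.095072
λ₂=(a−b·0.118)/D = (0.858998−6.701330·0.118)/12.586444 = 0.005422
w* = 0.095072·u + 0.005422·v:
  w_0 = 0.095072·1.6907 + 0.005422·9.1676 = 0.2104  (Disney)
  w_1 = 0.095072·2.9758 + 0.005422·23.0766 = 0.4080  (Lockheed)
  w_2 = 0.095072·2.3628 + 0.005422·27.4523 = 0.3735  (Intel)
  w_3 = 0.095072·-0.3279 + 0.005422·7.2353 = 0.0081  (Oracle)
Σw_i=1.0000  μᵀw=0.1180
σ²=wᵀΣw=λ₁·μ_p+λ₂ = 0.095072·0.118 + 0.005422 = 0.016640 ≈ 0.0166

Lockheed (0.4080)


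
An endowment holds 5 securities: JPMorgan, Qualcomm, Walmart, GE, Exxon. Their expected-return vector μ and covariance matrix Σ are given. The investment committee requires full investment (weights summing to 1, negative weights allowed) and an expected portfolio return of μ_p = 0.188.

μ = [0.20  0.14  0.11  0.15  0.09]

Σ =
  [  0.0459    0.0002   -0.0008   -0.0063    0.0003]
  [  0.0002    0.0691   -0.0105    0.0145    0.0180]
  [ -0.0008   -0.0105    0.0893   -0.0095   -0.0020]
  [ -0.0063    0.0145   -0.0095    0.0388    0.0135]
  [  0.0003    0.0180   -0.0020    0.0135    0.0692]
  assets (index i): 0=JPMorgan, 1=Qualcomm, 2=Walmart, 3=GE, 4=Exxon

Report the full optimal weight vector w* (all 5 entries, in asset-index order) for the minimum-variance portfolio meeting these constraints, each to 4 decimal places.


0.6043  0.0868  0.0600  0.4331  -0.1842

p=Σ⁻¹μ = [5.0203  1.3085  1.9254  4.6321  0.0904]
q=Σ⁻¹𝟙 = [25.8128  9.0870  15.6296  27.9701  6.9704]
a=μᵀp=2.102015  b=𝟙ᵀp=12.976842  c=𝟙ᵀq=85.469875  D=ac−b²=11.260495
λ₁=(c·0.188−b)/D = (85.469875·0.188−12.976842)/11.260495 = 0.274543
λ₂=(a−b·0.188)/D = (2.102015−12.976842·0.188)/11.260495 = -0.029984
w* = 0.274543·p + -0.029984·q:
  w_0 = 0.274543·5.0203 + -0.029984·25.8128 = 0.6043  (JPMorgan)
  w_1 = 0.274543·1.3085 + -0.029984·9.0870 = 0.0868  (Qualcomm)
  w_2 = 0.274543·1.9254 + -0.029984·15.6296 = 0.0600  (Walmart)
  w_3 = 0.274543·4.6321 + -0.029984·27.9701 = 0.4331  (GE)
  w_4 = 0.274543·0.0904 + -0.029984·6.9704 = -0.1842  (Exxon)
Σw_i=1.0000  μᵀw=0.1880
σ²=wᵀΣw=λ₁·μ_p+λ₂ = 0.274543·0.188 + -0.029984 = 0.021630 ≈ 0.0216


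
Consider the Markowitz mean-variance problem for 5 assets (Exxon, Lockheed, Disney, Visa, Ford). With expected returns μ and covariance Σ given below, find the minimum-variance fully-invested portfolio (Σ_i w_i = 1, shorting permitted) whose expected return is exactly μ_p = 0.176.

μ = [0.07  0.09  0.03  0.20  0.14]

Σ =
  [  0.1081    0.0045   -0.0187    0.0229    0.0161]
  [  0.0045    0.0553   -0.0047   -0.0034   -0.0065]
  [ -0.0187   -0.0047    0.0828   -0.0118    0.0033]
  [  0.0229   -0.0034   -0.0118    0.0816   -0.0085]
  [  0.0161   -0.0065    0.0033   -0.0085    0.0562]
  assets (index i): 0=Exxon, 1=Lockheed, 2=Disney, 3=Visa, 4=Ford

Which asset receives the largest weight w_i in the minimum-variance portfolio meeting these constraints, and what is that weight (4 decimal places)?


Visa (0.5006)

p=Σ⁻¹μ = [-0.4876  2.3104  0.6969  3.1318  3.3308]
q=Σ⁻¹𝟙 = [4.5192  22.4987  15.8854  16.3717  20.6445]
a=μᵀp=1.287387  b=𝟙ᵀp=8.982361  c=𝟙ᵀq=79.919511  D=ac−b²=22.204545
λ₁=(c·0.176−b)/D = (79.919511·0.176−8.982361)/22.204545 = 0.228938
λ₂=(a−b·0.176)/D = (1.287387−8.982361·0.176)/22.204545 = -0.013218
w* = 0.228938·p + -0.013218·q:
  w_0 = 0.228938·-0.4876 + -0.013218·4.5192 = -0.1714  (Exxon)
  w_1 = 0.228938·2.3104 + -0.013218·22.4987 = 0.2316  (Lockheed)
  w_2 = 0.228938·0.6969 + -0.013218·15.8854 = -0.0504  (Disney)
  w_3 = 0.228938·3.1318 + -0.013218·16.3717 = 0.5006  (Visa)
  w_4 = 0.228938·3.3308 + -0.013218·20.6445 = 0.4897  (Ford)
Σw_i=1.0000  μᵀw=0.1760
σ²=wᵀΣw=λ₁·μ_p+λ₂ = 0.228938·0.176 + -0.013218 = 0.027075 ≈ 0.0271


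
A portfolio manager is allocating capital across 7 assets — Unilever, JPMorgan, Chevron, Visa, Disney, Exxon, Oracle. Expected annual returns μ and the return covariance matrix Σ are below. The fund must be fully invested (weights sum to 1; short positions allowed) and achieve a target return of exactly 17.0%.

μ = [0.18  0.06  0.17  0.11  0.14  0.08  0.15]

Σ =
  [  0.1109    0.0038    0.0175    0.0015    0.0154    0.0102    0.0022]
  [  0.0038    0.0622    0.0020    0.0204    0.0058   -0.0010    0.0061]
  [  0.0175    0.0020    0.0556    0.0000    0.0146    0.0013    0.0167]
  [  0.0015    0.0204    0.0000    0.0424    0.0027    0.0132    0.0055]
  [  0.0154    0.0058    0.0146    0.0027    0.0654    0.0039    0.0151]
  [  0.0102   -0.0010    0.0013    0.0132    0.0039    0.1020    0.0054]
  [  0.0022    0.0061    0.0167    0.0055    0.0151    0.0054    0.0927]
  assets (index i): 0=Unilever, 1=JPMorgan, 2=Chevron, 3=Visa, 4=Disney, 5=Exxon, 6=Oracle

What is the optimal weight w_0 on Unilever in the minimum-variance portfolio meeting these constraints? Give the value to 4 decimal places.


0.2104

p=Σ⁻¹μ = [1.0590  -0.1266  2.1699  2.3541  1.1034  0.2563  0.8761]
q=Σ⁻¹𝟙 = [4.6782  9.0278  12.2708  15.8056  8.4055  6.6272  5.1788]
a=μᵀp=1.117248  b=𝟙ᵀp=7.692159  c=𝟙ᵀq=61.993926  D=ac−b²=10.093292
λ₁=(c·0.170−b)/D = (61.993926·0.170−7.692159)/10.093292 = 0.282050
λ₂=(a−b·0.170)/D = (1.117248−7.692159·0.170)/10.093292 = -0.018866
w* = 0.282050·p + -0.018866·q:
  w_0 = 0.282050·1.0590 + -0.018866·4.6782 = 0.2104  (Unilever)
  w_1 = 0.282050·-0.1266 + -0.018866·9.0278 = -0.2060  (JPMorgan)
  w_2 = 0.282050·2.1699 + -0.018866·12.2708 = 0.3805  (Chevron)
  w_3 = 0.282050·2.3541 + -0.018866·15.8056 = 0.3658  (Visa)
  w_4 = 0.282050·1.1034 + -0.018866·8.4055 = 0.1526  (Disney)
  w_5 = 0.282050·0.2563 + -0.018866·6.6272 = -0.0527  (Exxon)
  w_6 = 0.282050·0.8761 + -0.018866·5.1788 = 0.1494  (Oracle)
Σw_i=1.0000  μᵀw=0.1700
σ²=wᵀΣw=λ₁·μ_p+λ₂ = 0.282050·0.170 + -0.018866 = 0.029083 ≈ 0.0291


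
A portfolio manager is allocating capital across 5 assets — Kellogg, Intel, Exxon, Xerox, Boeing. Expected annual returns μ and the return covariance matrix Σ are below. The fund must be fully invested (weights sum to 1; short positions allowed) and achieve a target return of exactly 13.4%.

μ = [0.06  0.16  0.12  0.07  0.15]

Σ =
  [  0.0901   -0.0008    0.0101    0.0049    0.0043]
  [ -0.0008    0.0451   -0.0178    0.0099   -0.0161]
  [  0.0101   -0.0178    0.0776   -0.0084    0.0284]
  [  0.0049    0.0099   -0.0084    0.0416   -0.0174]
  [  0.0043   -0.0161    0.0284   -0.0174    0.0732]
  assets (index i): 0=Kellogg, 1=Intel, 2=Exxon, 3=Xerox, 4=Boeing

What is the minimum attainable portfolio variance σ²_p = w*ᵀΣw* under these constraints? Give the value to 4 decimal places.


0.0113

p=Σ⁻¹μ = [0.2575  4.8364  1.7862  2.0741  2.8978]
q=Σ⁻¹𝟙 = [7.2825  29.1677  14.0192  27.7751  20.8119]
a=μᵀp=1.583485  b=𝟙ᵀp=11.852117  c=𝟙ᵀq=99.056287  D=ac−b²=16.381507
λ₁=(c·0.134−b)/D = (99.056287·0.134−11.852117)/16.381507 = 0.086770
λ₂=(a−b·0.134)/D = (1.583485−11.852117·0.134)/16.381507 = -0.000287
w* = 0.086770·p + -0.000287·q:
  w_0 = 0.086770·0.2575 + -0.000287·7.2825 = 0.0203  (Kellogg)
  w_1 = 0.086770·4.8364 + -0.000287·29.1677 = 0.4113  (Intel)
  w_2 = 0.086770·1.7862 + -0.000287·14.0192 = 0.1510  (Exxon)
  w_3 = 0.086770·2.0741 + -0.000287·27.7751 = 0.1720  (Xerox)
  w_4 = 0.086770·2.8978 + -0.000287·20.8119 = 0.2455  (Boeing)
Σw_i=1.0000  μᵀw=0.1340
σ²=wᵀΣw=λ₁·μ_p+λ₂ = 0.086770·0.134 + -0.000287 = 0.011340 ≈ 0.0113


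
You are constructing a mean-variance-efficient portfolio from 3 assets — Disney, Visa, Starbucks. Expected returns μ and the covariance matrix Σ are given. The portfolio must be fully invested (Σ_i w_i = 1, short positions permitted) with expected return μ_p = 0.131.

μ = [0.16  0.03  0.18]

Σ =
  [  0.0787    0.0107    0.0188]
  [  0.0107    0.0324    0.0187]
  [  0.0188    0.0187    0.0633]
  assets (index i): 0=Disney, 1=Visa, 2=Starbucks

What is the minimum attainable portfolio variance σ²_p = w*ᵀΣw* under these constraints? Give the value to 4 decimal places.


0.0315

p=Σ⁻¹μ = [1.5386  -1.1569  2.7284]
q=Σ⁻¹𝟙 = [7.8758  24.7083  6.1594]
a=μᵀp=0.702579  b=𝟙ᵀp=3.110068  c=𝟙ᵀq=38.743472  D=ac−b²=17.547824
λ₁=(c·0.131−b)/D = (38.743472·0.131−3.110068)/17.547824 = 0.111998
λ₂=(a−b·0.131)/D = (0.702579−3.110068·0.131)/17.547824 = 0.016820
w* = 0.111998·p + 0.016820·q:
  w_0 = 0.111998·1.5386 + 0.016820·7.8758 = 0.3048  (Disney)
  w_1 = 0.111998·-1.1569 + 0.016820·24.7083 = 0.2860  (Visa)
  w_2 = 0.111998·2.7284 + 0.016820·6.1594 = 0.4092  (Starbucks)
Σw_i=1.0000  μᵀw=0.1310
σ²=wᵀΣw=λ₁·μ_p+λ₂ = 0.111998·0.131 + 0.016820 = 0.031492 ≈ 0.0315


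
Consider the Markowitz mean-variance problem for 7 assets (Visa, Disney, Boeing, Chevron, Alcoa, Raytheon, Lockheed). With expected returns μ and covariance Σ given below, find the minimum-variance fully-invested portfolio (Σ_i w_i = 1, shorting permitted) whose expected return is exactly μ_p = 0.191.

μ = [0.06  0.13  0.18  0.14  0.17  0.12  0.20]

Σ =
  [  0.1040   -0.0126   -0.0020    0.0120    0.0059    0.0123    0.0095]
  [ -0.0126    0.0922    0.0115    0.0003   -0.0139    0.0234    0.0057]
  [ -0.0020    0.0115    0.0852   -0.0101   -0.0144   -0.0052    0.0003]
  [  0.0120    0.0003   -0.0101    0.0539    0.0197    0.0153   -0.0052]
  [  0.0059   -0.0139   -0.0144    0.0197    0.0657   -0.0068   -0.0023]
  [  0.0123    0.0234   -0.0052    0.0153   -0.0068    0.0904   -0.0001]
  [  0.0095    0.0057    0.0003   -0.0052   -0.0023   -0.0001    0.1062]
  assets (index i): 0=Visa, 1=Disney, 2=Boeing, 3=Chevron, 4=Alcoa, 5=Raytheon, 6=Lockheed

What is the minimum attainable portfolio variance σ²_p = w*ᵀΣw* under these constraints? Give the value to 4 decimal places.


x=Σ⁻¹μ = [0.0696  1.1281  2.7579  1.8539  3.0515  1.1025  1.9666]
y=Σ⁻¹𝟙 = [6.9741  9.9642  15.3979  12.1113  17.5648  7.7011  9.1947]
a=μᵀx=1.951173  b=𝟙ᵀx=11.930101  c=𝟙ᵀy=78.908183  D=ac−b²=11.636165
λ₁=(c·0.191−b)/D = (78.908183·0.191−11.930101)/11.636165 = 0.269965
λ₂=(a−b·0.191)/D = (1.951173−11.930101·0.191)/11.636165 = -0.028143
w* = 0.269965·x + -0.028143·y:
  w_0 = 0.269965·0.0696 + -0.028143·6.9741 = -0.1775  (Visa)
  w_1 = 0.269965·1.1281 + -0.028143·9.9642 = 0.0241  (Disney)
  w_2 = 0.269965·2.7579 + -0.028143·15.3979 = 0.3112  (Boeing)
  w_3 = 0.269965·1.8539 + -0.028143·12.1113 = 0.1596  (Chevron)
  w_4 = 0.269965·3.0515 + -0.028143·17.5648 = 0.3295  (Alcoa)
  w_5 = 0.269965·1.1025 + -0.028143·7.7011 = 0.0809  (Raytheon)
  w_6 = 0.269965·1.9666 + -0.028143·9.1947 = 0.2721  (Lockheed)
Σw_i=1.0000  μᵀw=0.1910
σ²=wᵀΣw=λ₁·μ_p+λ₂ = 0.269965·0.191 + -0.028143 = 0.023420 ≈ 0.0234

0.0234


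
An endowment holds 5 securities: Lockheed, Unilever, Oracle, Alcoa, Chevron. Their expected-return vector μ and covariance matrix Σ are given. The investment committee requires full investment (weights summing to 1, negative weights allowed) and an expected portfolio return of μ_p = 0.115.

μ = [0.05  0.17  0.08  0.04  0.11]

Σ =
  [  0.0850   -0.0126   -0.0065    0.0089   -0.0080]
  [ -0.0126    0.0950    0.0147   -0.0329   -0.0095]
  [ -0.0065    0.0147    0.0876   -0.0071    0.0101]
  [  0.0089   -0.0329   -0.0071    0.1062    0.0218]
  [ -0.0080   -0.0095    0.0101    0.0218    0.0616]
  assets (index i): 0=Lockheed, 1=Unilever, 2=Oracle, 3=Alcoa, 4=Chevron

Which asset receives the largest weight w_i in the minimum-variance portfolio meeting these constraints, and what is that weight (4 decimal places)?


x=Σ⁻¹μ = [1.0820  2.2771  0.4315  0.6117  1.9902]
y=Σ⁻¹𝟙 = [15.2231  16.4075  8.8631  10.6287  15.5265]
a=μᵀx=0.719115  b=𝟙ᵀx=6.392534  c=𝟙ᵀy=66.648850  D=ac−b²=7.063692
λ₁=(c·0.115−b)/D = (66.648850·0.115−6.392534)/7.063692 = 0.180088
λ₂=(a−b·0.115)/D = (0.719115−6.392534·0.115)/7.063692 = -0.002269
w* = 0.180088·x + -0.002269·y:
  w_0 = 0.180088·1.0820 + -0.002269·15.2231 = 0.1603  (Lockheed)
  w_1 = 0.180088·2.2771 + -0.002269·16.4075 = 0.3728  (Unilever)
  w_2 = 0.180088·0.4315 + -0.002269·8.8631 = 0.0576  (Oracle)
  w_3 = 0.180088·0.6117 + -0.002269·10.6287 = 0.0860  (Alcoa)
  w_4 = 0.180088·1.9902 + -0.002269·15.5265 = 0.3232  (Chevron)
Σw_i=1.0000  μᵀw=0.1150
σ²=wᵀΣw=λ₁·μ_p+λ₂ = 0.180088·0.115 + -0.002269 = 0.018441 ≈ 0.0184

Unilever (0.3728)


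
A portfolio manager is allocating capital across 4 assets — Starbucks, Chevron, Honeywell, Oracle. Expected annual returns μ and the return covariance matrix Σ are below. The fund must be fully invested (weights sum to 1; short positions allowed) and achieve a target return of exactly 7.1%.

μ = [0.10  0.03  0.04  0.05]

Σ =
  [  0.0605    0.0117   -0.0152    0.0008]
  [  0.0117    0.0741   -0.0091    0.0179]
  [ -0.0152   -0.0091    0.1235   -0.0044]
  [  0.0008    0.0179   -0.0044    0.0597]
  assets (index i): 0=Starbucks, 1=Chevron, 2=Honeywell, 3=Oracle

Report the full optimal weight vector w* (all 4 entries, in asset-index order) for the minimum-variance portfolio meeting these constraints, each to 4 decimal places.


u=Σ⁻¹μ = [1.7885  -0.0149  0.5736  0.8603]
v=Σ⁻¹𝟙 = [17.5469  8.5532  11.4140  14.7920]
a=μᵀu=0.244360  b=𝟙ᵀu=3.207446  c=𝟙ᵀv=52.306109  D=ac−b²=2.493822
λ₁=(c·0.071−b)/D = (52.306109·0.071−3.207446)/2.493822 = 0.203017
λ₂=(a−b·0.071)/D = (0.244360−3.207446·0.071)/2.493822 = 0.006669
w* = 0.203017·u + 0.006669·v:
  w_0 = 0.203017·1.7885 + 0.006669·17.5469 = 0.4801  (Starbucks)
  w_1 = 0.203017·-0.0149 + 0.006669·8.5532 = 0.0540  (Chevron)
  w_2 = 0.203017·0.5736 + 0.006669·11.4140 = 0.1926  (Honeywell)
  w_3 = 0.203017·0.8603 + 0.006669·14.7920 = 0.2733  (Oracle)
Σw_i=1.0000  μᵀw=0.0710
σ²=wᵀΣw=λ₁·μ_p+λ₂ = 0.203017·0.071 + 0.006669 = 0.021083 ≈ 0.0211

0.4801  0.0540  0.1926  0.2733


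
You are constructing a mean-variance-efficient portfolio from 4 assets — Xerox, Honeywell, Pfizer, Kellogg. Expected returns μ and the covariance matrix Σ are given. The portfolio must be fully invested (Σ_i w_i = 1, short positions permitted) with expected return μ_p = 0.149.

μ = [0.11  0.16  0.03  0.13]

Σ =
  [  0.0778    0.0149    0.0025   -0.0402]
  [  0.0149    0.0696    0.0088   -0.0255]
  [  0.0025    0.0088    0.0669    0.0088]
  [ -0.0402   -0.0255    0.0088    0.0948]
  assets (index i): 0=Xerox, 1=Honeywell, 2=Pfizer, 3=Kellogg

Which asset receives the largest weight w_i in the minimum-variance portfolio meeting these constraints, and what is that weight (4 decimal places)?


Kellogg (0.4188)

g=Σ⁻¹μ = [2.5638  3.0263  -0.4818  3.3173]
h=Σ⁻¹𝟙 = [21.3763  17.2683  8.7939  23.4418]
a=μᵀg=1.183017  b=𝟙ᵀg=8.425574  c=𝟙ᵀh=70.880307  D=ac−b²=12.862275
λ₁=(c·0.149−b)/D = (70.880307·0.149−8.425574)/12.862275 = 0.166035
λ₂=(a−b·0.149)/D = (1.183017−8.425574·0.149)/12.862275 = -0.005628
w* = 0.166035·g + -0.005628·h:
  w_0 = 0.166035·2.5638 + -0.005628·21.3763 = 0.3054  (Xerox)
  w_1 = 0.166035·3.0263 + -0.005628·17.2683 = 0.4053  (Honeywell)
  w_2 = 0.166035·-0.4818 + -0.005628·8.7939 = -0.1295  (Pfizer)
  w_3 = 0.166035·3.3173 + -0.005628·23.4418 = 0.4188  (Kellogg)
Σw_i=1.0000  μᵀw=0.1490
σ²=wᵀΣw=λ₁·μ_p+λ₂ = 0.166035·0.149 + -0.005628 = 0.019111 ≈ 0.0191


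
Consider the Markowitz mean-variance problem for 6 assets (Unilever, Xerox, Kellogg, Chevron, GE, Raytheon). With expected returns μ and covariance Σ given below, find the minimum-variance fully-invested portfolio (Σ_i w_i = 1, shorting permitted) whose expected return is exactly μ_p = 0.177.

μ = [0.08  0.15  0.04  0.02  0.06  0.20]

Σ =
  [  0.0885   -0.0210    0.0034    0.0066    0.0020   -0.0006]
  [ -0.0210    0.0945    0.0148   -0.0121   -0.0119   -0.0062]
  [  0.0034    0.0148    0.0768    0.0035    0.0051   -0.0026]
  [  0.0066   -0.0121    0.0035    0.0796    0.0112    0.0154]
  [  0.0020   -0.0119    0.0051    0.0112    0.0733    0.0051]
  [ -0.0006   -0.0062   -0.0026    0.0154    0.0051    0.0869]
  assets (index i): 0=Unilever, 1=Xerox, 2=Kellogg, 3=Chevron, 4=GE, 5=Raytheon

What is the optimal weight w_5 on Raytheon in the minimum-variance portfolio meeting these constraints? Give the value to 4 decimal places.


x=Σ⁻¹μ = [1.4186  2.1559  0.0669  -0.1507  0.9787  2.4364]
y=Σ⁻¹𝟙 = [13.8104  15.8996  8.3969  9.5915  13.0651  10.5219]
a=μᵀx=0.982524  b=𝟙ᵀx=6.905771  c=𝟙ᵀy=71.285452  D=ac−b²=22.349993
λ₁=(c·0.177−b)/D = (71.285452·0.177−6.905771)/22.349993 = 0.255560
λ₂=(a−b·0.177)/D = (0.982524−6.905771·0.177)/22.349993 = -0.010729
w* = 0.255560·x + -0.010729·y:
  w_0 = 0.255560·1.4186 + -0.010729·13.8104 = 0.2144  (Unilever)
  w_1 = 0.255560·2.1559 + -0.010729·15.8996 = 0.3804  (Xerox)
  w_2 = 0.255560·0.0669 + -0.010729·8.3969 = -0.0730  (Kellogg)
  w_3 = 0.255560·-0.1507 + -0.010729·9.5915 = -0.1414  (Chevron)
  w_4 = 0.255560·0.9787 + -0.010729·13.0651 = 0.1099  (GE)
  w_5 = 0.255560·2.4364 + -0.010729·10.5219 = 0.5097  (Raytheon)
Σw_i=1.0000  μᵀw=0.1770
σ²=wᵀΣw=λ₁·μ_p+λ₂ = 0.255560·0.177 + -0.010729 = 0.034505 ≈ 0.0345

0.5097


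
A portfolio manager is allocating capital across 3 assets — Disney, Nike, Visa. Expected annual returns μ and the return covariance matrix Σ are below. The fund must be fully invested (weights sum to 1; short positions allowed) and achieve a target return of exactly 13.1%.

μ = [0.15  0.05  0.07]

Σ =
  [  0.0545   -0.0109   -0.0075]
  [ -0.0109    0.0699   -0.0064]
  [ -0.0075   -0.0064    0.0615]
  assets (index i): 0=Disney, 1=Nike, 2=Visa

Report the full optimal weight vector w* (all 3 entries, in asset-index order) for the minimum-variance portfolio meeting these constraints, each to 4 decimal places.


0.7774  0.0596  0.1631

x=Σ⁻¹μ = [3.2588  1.3772  1.6789]
y=Σ⁻¹𝟙 = [25.3458  20.2230  21.4556]
a=μᵀx=0.675203  b=𝟙ᵀx=6.314916  c=𝟙ᵀy=67.024415  D=ac−b²=5.376896
λ₁=(c·0.131−b)/D = (67.024415·0.131−6.314916)/5.376896 = 0.458495
λ₂=(a−b·0.131)/D = (0.675203−6.314916·0.131)/5.376896 = -0.028279
w* = 0.458495·x + -0.028279·y:
  w_0 = 0.458495·3.2588 + -0.028279·25.3458 = 0.7774  (Disney)
  w_1 = 0.458495·1.3772 + -0.028279·20.2230 = 0.0596  (Nike)
  w_2 = 0.458495·1.6789 + -0.028279·21.4556 = 0.1631  (Visa)
Σw_i=1.0000  μᵀw=0.1310
σ²=wᵀΣw=λ₁·μ_p+λ₂ = 0.458495·0.131 + -0.028279 = 0.031784 ≈ 0.0318


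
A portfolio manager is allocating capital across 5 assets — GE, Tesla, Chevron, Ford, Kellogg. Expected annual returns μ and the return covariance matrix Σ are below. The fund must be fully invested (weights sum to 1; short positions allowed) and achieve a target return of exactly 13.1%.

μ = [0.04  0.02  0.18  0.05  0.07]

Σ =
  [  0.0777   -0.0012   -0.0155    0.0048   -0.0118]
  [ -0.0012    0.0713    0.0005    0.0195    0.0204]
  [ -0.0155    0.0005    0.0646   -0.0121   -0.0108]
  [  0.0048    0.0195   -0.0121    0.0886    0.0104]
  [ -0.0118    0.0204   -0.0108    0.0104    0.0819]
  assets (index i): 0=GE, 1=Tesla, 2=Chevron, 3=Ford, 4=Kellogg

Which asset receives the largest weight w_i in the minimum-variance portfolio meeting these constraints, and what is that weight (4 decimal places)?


Chevron (0.5775)

x=Σ⁻¹μ = [1.3894  -0.3936  3.5401  0.8822  1.5077]
y=Σ⁻¹𝟙 = [19.5604  7.0239  24.5833  10.2520  15.2186]
a=μᵀx=0.834570  b=𝟙ᵀx=6.925797  c=𝟙ᵀy=76.638258  D=ac−b²=15.993339
λ₁=(c·0.131−b)/D = (76.638258·0.131−6.925797)/15.993339 = 0.194694
λ₂=(a−b·0.131)/D = (0.834570−6.925797·0.131)/15.993339 = -0.004546
w* = 0.194694·x + -0.004546·y:
  w_0 = 0.194694·1.3894 + -0.004546·19.5604 = 0.1816  (GE)
  w_1 = 0.194694·-0.3936 + -0.004546·7.0239 = -0.1086  (Tesla)
  w_2 = 0.194694·3.5401 + -0.004546·24.5833 = 0.5775  (Chevron)
  w_3 = 0.194694·0.8822 + -0.004546·10.2520 = 0.1251  (Ford)
  w_4 = 0.194694·1.5077 + -0.004546·15.2186 = 0.2244  (Kellogg)
Σw_i=1.0000  μᵀw=0.1310
σ²=wᵀΣw=λ₁·μ_p+λ₂ = 0.194694·0.131 + -0.004546 = 0.020959 ≈ 0.0210
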